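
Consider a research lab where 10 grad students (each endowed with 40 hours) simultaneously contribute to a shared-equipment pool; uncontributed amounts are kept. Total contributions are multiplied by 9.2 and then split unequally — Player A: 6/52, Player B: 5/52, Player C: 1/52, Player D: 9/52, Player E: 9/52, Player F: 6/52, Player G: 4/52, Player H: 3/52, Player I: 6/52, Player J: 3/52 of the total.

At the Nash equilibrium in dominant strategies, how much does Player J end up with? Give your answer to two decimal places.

A player with share s gets back 9.2·s per unit contributed, so full contribution is dominant for anyone with s > 1/9.2 = 0.1087 and zero contribution is dominant for anyone below.
Player A, Player D, Player E, Player F and Player I are above the threshold, contributing 40 each; the remaining 5 contribute 0. Total contributed: 200.
Player J keeps 40 and receives 9.2 × 200 × 3/52 = 106.15 from the shared-equipment pool, for a payoff of 146.15.

146.15 hours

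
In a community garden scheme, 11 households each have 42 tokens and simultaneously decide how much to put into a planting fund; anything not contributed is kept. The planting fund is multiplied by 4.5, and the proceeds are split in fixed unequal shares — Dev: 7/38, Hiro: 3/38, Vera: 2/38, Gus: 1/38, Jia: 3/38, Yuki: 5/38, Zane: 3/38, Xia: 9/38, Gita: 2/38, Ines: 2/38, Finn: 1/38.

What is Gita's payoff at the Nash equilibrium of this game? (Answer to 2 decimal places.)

51.95 tokens

For player j, contributing a unit is worthwhile iff 4.5 × (j's share) ≥ 1, i.e. iff j's share is at least 0.2222.
Xia alone (share 9/38) is above the threshold, contributing 42; the remaining 10 contribute 0. Total contributed: 42.
Gita keeps 42 and receives 4.5 × 42 × 2/38 = 9.95 from the planting fund, for a payoff of 51.95.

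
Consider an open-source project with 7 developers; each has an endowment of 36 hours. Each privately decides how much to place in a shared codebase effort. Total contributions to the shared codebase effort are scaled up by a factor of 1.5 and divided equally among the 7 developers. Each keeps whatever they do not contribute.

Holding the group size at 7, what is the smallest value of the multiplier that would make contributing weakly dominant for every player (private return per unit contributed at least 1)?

A contributed unit returns (multiplier)/7 to its contributor.
This reaches 1 exactly when the multiplier is 7.

7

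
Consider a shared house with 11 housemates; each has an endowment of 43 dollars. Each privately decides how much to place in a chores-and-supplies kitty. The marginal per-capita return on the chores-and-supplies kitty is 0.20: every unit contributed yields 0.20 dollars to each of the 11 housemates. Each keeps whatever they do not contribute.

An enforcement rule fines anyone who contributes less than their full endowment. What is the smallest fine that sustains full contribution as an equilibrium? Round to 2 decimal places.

34.40 dollars

Given the others contribute fully, the best deviation is to contribute 0 (any partial contribution still incurs the fine and gives up units whose private return 0.20 is below 1).
Deviating from 43 to 0 saves 43 dollars but forfeits the deviator's share of the drop in the chores-and-supplies kitty: 0.20 × 43 = 8.60.
So the deviation gain is 43 − 8.60 = 34.40, and the fine must be at least 34.40 dollars to wipe it out.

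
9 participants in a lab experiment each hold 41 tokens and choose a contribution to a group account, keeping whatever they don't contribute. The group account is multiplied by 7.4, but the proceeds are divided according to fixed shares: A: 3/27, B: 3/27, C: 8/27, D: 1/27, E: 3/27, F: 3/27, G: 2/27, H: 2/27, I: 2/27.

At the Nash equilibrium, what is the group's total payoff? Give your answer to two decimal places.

For player j, contributing a unit is worthwhile iff 7.4 × (j's share) ≥ 1, i.e. iff j's share is at least 0.1351.
Only C (8/27) clears that bar, contributing 41; the remaining 8 contribute 0. Total contributed: 41.
The group account pays out 7.4 × 41 = 303.40 in total (split across the unequal shares, but the aggregate is all that matters for the group sum).
The 8 free-riders keep 41 each, adding 328. Group total = 328 + 303.40 = 631.40.

631.40 tokens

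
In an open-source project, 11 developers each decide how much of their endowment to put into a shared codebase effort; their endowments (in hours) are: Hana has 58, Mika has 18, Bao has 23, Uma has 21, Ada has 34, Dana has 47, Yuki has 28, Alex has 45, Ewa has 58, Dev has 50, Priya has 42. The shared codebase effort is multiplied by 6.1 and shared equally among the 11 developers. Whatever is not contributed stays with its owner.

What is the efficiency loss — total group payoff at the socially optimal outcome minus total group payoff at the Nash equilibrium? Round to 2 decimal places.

The private return per contributed unit is 6.1/11 = 0.5545 < 1 for every player regardless of endowment, so the Nash equilibrium is zero contribution and the group total is Σ E_j = 58 + 18 + 23 + 21 + 34 + 47 + 28 + 45 + 58 + 50 + 42 = 424.
Each contributed unit returns 6.100 to the group, so the social optimum is full contribution by everyone: group total = 6.100 × 424 = 2586.40.
Efficiency loss = (6.100 − 1) × 424 = 2162.40.

2162.40 hours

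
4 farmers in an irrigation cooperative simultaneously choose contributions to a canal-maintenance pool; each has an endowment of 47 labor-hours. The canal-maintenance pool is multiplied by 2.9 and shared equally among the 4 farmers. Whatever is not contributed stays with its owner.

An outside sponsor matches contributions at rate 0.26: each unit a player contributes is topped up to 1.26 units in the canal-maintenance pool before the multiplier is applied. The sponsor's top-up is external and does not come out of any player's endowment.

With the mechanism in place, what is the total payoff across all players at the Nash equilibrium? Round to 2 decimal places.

Even with the mechanism, each unit contributed returns only 2.9 × 1.26 / 4 = 0.9135 per unit of net cost, so contributing nothing is still dominant.
Everyone keeps their endowment and the group total is 4 × 47 = 188.

188.00 labor-hours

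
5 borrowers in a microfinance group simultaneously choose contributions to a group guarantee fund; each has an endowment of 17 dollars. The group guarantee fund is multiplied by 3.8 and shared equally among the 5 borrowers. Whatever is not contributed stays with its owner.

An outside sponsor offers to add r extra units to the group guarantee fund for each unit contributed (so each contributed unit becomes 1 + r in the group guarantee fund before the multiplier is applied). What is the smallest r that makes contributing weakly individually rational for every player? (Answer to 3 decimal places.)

0.316

With matching at rate r, one contributed unit becomes (1 + r) in the group guarantee fund and returns 3.8 × (1 + r) / 5 to the contributor.
Setting this equal to 1: 1 + r = 5/3.8 = 1.3158.
So the minimum matching rate is r = 1.3158 − 1 = 0.316.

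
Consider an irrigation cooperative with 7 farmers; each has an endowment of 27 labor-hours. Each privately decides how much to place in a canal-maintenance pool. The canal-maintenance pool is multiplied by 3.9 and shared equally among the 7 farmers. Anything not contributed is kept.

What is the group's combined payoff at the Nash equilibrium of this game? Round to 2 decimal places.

189.00 labor-hours

Each contributed unit returns 3.9/7 = 0.5571 to its contributor — below 1 — so contributing 0 is dominant for every player. At the Nash equilibrium everyone keeps their 27, and the group total is 7 × 27 = 189.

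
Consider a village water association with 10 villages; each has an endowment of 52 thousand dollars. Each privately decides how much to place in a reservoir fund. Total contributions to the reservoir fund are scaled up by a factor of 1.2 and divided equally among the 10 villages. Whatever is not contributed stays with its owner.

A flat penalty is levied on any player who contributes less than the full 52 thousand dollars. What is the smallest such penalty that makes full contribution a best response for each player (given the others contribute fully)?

45.76 thousand dollars

Given the others contribute fully, the best deviation is to contribute 0 (any partial contribution still incurs the fine and gives up units whose private return 0.1200 is below 1).
Deviating from 52 to 0 saves 52 thousand dollars but forfeits the deviator's share of the drop in the reservoir fund: 1.2/10 × 52 = 6.24.
So the deviation gain is 52 − 6.24 = 45.76, and the fine must be at least 45.76 thousand dollars to wipe it out.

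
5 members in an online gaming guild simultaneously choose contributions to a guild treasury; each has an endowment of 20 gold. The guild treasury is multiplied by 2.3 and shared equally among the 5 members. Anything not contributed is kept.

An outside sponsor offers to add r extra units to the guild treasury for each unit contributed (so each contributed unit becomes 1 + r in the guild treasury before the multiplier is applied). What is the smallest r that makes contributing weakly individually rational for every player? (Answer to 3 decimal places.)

1.174

With matching at rate r, one contributed unit becomes (1 + r) in the guild treasury and returns 2.3 × (1 + r) / 5 to the contributor.
Setting this equal to 1: 1 + r = 5/2.3 = 2.1739.
So the minimum matching rate is r = 2.1739 − 1 = 1.174.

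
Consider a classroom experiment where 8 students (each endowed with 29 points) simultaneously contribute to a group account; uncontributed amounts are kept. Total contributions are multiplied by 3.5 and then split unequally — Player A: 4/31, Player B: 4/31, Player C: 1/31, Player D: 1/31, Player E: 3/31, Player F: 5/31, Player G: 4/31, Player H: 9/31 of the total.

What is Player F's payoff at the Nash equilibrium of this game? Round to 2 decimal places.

Each unit j contributes comes back to j as 3.5 × (j's share), so j prefers to contribute only if that share exceeds 1/3.5 = 0.2857; otherwise keeping the unit dominates.
The only share above 0.2857 is Player H's 9/31, contributing 29; the remaining 7 contribute 0. Total contributed: 29.
Player F keeps 29 and receives 3.5 × 29 × 5/31 = 16.37 from the group account, for a payoff of 45.37.

45.37 points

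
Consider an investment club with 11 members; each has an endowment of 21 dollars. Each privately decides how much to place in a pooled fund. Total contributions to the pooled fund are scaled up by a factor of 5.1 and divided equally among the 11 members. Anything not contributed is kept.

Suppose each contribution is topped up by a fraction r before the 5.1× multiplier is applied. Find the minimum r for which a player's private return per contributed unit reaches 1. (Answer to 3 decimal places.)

1.157

With matching at rate r, one contributed unit becomes (1 + r) in the pooled fund and returns 5.1 × (1 + r) / 11 to the contributor.
Setting this equal to 1: 1 + r = 11/5.1 = 2.1569.
So the minimum matching rate is r = 2.1569 − 1 = 1.157.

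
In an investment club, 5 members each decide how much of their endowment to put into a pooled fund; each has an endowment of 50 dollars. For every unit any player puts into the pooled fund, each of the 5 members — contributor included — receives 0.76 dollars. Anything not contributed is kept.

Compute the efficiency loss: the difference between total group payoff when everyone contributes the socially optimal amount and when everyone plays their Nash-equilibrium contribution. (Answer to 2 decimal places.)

700.00 dollars

The private return per contributed unit is 0.76 < 1, so contributing 0 is dominant for every player. At the Nash equilibrium everyone keeps their 50, and the group total is 5 × 50 = 250.
Each contributed unit returns 3.800 to the group as a whole (0.76 to each of 5 players), which exceeds 1, so the social optimum is full contribution: group total = 3.800 × 250 = 950.00.
Efficiency loss = 950.00 − 250 = 700.00.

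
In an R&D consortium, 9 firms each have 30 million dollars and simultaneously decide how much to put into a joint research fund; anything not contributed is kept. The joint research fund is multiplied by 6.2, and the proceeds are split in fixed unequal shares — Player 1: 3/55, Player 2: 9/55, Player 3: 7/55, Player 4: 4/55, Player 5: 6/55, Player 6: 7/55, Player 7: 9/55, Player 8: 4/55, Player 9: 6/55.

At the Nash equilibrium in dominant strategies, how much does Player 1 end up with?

Player j's private return per contributed unit is 6.2 × (j's share). Contributing is weakly dominant for j when that share is at least 1/6.2 = 0.1613, and contributing 0 is dominant otherwise.
Player 2 and Player 7 clear that bar, contributing 30 each; the remaining 7 contribute 0. Total contributed: 60.
Player 1 keeps 30 and receives 6.2 × 60 × 3/55 = 20.29 from the joint research fund, for a payoff of 50.29.

50.29 million dollars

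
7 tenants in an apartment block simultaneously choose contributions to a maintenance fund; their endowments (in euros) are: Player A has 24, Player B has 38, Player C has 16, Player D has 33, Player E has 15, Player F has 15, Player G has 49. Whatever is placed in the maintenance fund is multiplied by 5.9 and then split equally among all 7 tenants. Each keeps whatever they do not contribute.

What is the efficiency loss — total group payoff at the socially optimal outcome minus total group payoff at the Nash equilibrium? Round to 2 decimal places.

The private return per contributed unit is 5.9/7 = 0.8429 < 1 for every player regardless of endowment, so the Nash equilibrium is zero contribution and the group total is Σ E_j = 24 + 38 + 16 + 33 + 15 + 15 + 49 = 190.
Each contributed unit returns 5.900 to the group, so the social optimum is full contribution by everyone: group total = 5.900 × 190 = 1121.00.
Efficiency loss = (5.900 − 1) × 190 = 931.00.

931.00 euros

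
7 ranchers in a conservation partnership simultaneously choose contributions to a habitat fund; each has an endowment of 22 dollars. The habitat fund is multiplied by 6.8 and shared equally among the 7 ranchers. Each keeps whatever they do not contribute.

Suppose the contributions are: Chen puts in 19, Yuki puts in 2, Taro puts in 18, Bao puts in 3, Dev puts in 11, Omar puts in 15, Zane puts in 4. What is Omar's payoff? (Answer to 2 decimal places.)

76.94 dollars

Total contributed: 19 + 2 + 18 + 3 + 11 + 15 + 4 = 72.
Each receives 6.8 × 72 / 7 = 69.94 from the habitat fund.
Omar keeps 22 − 15 = 7, so Omar's payoff is 7 + 69.94 = 76.94.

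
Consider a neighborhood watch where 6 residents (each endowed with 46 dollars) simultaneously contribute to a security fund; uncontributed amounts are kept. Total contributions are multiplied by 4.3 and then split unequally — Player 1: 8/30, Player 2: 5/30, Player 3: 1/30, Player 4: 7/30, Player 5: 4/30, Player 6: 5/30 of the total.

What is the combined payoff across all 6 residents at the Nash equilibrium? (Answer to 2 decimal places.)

579.60 dollars

Each unit j contributes comes back to j as 4.3 × (j's share), so j prefers to contribute only if that share exceeds 1/4.3 = 0.2326; otherwise keeping the unit dominates.
Player 1 and Player 4 clear that bar, contributing 46 each; the remaining 4 contribute 0. Total contributed: 92.
The security fund pays out 4.3 × 92 = 395.60 in total (split across the unequal shares, but the aggregate is all that matters for the group sum).
The 4 free-riders keep 46 each, adding 184. Group total = 184 + 395.60 = 579.60.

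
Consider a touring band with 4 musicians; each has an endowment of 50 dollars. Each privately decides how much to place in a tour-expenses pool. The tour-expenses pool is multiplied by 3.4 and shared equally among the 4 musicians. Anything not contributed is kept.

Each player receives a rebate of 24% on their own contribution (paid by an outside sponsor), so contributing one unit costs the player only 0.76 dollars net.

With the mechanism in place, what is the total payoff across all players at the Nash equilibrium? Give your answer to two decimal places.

With the mechanism, a contributed unit returns (3.4/4) / 0.76 = 1.1184 per unit of net cost to the contributor — now above 1 — so contributing fully is weakly dominant for every player.
At the Nash equilibrium everyone contributes 50. Group total payoff = 4 × (50 × 0.24 + 3.4 × 50) = 728.00.

728.00 dollars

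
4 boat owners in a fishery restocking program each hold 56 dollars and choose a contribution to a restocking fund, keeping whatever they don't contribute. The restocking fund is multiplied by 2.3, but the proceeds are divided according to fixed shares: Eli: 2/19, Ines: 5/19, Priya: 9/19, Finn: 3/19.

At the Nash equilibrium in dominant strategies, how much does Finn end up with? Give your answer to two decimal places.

Each unit j contributes comes back to j as 2.3 × (j's share), so j prefers to contribute only if that share exceeds 1/2.3 = 0.4348; otherwise keeping the unit dominates.
Only Priya (9/19) clears that bar, contributing 56; the remaining 3 contribute 0. Total contributed: 56.
Finn keeps 56 and receives 2.3 × 56 × 3/19 = 20.34 from the restocking fund, for a payoff of 76.34.

76.34 dollars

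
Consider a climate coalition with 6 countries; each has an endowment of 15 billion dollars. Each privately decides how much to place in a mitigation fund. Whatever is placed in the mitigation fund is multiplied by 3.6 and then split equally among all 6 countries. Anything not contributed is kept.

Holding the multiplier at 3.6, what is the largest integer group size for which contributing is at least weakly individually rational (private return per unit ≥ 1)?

Private return per unit is 3.6/(group size), which is ≥ 1 whenever the group size is ≤ 3.6.
The largest such integer is 3.

3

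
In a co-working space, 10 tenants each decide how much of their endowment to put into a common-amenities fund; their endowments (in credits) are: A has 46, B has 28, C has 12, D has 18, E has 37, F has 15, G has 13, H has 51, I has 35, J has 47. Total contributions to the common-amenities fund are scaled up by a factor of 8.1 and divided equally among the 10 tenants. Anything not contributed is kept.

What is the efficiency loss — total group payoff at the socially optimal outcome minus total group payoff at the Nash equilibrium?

The private return per contributed unit is 8.1/10 = 0.8100 < 1 for every player regardless of endowment, so the Nash equilibrium is zero contribution and the group total is Σ E_j = 46 + 28 + 12 + 18 + 37 + 15 + 13 + 51 + 35 + 47 = 302.
Each contributed unit returns 8.100 to the group, so the social optimum is full contribution by everyone: group total = 8.100 × 302 = 2446.20.
Efficiency loss = (8.100 − 1) × 302 = 2144.20.

2144.20 credits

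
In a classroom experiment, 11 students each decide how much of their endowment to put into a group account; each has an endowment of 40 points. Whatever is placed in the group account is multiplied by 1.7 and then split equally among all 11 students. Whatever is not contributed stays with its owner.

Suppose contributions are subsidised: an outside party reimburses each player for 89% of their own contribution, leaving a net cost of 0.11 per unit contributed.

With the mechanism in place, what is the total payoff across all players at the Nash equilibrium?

1139.60 points

With the mechanism, a contributed unit returns (1.7/11) / 0.11 = 1.4050 per unit of net cost to the contributor — now above 1 — so contributing fully is weakly dominant for every player.
So the Nash equilibrium is full contribution by all 11; the group earns 11 × (40 × 0.89 + 1.7 × 40) = 1139.60.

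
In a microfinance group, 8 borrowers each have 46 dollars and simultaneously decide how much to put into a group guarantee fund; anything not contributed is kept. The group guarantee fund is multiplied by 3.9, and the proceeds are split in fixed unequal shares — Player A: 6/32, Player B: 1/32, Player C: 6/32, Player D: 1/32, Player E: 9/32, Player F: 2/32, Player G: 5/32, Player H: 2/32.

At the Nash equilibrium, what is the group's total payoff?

Each unit j contributes comes back to j as 3.9 × (j's share), so j prefers to contribute only if that share exceeds 1/3.9 = 0.2564; otherwise keeping the unit dominates.
Player E alone (share 9/32) is above the threshold, contributing 46; the remaining 7 contribute 0. Total contributed: 46.
The group guarantee fund pays out 3.9 × 46 = 179.40 in total (split across the unequal shares, but the aggregate is all that matters for the group sum).
The 7 free-riders keep 46 each, adding 322. Group total = 322 + 179.40 = 501.40.

501.40 dollars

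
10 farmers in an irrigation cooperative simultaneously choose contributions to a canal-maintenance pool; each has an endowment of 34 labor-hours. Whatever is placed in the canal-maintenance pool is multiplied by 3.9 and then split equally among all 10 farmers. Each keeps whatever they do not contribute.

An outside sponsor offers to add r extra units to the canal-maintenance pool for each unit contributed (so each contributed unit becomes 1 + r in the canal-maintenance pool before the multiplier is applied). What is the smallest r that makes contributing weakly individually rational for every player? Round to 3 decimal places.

1.564

With matching at rate r, one contributed unit becomes (1 + r) in the canal-maintenance pool and returns 3.9 × (1 + r) / 10 to the contributor.
Setting this equal to 1: 1 + r = 10/3.9 = 2.5641.
So the minimum matching rate is r = 2.5641 − 1 = 1.564.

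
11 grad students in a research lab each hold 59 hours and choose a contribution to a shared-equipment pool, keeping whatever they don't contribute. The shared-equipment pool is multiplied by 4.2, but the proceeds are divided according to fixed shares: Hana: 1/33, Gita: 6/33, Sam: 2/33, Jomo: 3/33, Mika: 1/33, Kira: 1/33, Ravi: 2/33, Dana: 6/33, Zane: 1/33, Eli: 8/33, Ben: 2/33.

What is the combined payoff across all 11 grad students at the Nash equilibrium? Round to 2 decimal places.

Player j's private return per contributed unit is 4.2 × (j's share). Contributing is weakly dominant for j when that share is at least 1/4.2 = 0.2381, and contributing 0 is dominant otherwise.
The only share above 0.2381 is Eli's 8/33, contributing 59; the remaining 10 contribute 0. Total contributed: 59.
The shared-equipment pool pays out 4.2 × 59 = 247.80 in total (split across the unequal shares, but the aggregate is all that matters for the group sum).
The 10 free-riders keep 59 each, adding 590. Group total = 590 + 247.80 = 837.80.

837.80 hours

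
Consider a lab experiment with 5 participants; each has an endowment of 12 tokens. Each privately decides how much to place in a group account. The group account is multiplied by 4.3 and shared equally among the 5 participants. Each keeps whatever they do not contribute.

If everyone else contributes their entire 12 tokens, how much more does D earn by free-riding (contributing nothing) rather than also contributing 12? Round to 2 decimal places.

1.68 tokens

Switching from a contribution of 12 to 0 lets D keep an extra 12 tokens, but lowers the group account by 12, which costs D their own share of that drop: 4.3/5 × 12 = 10.32.
Net gain = 12 − 10.32 = 1.68. The private return per contributed unit (0.8600) is below 1, so free-riding is indeed the best response regardless of what the others do.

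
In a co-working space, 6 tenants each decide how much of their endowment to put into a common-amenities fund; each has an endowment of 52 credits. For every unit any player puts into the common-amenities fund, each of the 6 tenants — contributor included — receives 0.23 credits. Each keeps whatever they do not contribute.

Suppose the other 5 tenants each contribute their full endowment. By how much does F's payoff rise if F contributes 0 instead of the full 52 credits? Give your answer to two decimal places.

Switching from a contribution of 52 to 0 lets F keep an extra 52 credits, but lowers the common-amenities fund by 52, which costs F their own share of that drop: 0.23 × 52 = 11.96.
Net gain = 52 − 11.96 = 40.04. The private return per contributed unit (0.23) is below 1, so free-riding is indeed the best response regardless of what the others do.

40.04 credits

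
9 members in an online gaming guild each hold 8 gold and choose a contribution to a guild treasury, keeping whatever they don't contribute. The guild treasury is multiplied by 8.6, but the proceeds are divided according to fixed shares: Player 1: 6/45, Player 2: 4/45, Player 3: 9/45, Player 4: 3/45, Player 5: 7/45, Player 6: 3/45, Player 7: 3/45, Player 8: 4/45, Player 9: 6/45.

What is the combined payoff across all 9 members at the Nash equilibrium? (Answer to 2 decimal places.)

315.20 gold

A player with share s gets back 8.6·s per unit contributed, so full contribution is dominant for anyone with s > 1/8.6 = 0.1163 and zero contribution is dominant for anyone below.
The shares above 0.1163 belong to Player 1, Player 3, Player 5 and Player 9, contributing 8 each; the remaining 5 contribute 0. Total contributed: 32.
The guild treasury pays out 8.6 × 32 = 275.20 in total (split across the unequal shares, but the aggregate is all that matters for the group sum).
The 5 free-riders keep 8 each, adding 40. Group total = 40 + 275.20 = 315.20.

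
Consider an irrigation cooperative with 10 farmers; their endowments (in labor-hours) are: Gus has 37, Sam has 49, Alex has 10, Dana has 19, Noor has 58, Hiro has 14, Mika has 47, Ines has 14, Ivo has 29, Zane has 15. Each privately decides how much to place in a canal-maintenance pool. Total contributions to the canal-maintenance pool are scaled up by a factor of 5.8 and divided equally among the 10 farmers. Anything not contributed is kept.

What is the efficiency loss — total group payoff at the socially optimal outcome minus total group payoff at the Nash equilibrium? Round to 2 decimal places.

The private return per contributed unit is 5.8/10 = 0.5800 < 1 for every player regardless of endowment, so the Nash equilibrium is zero contribution and the group total is Σ E_j = 37 + 49 + 10 + 19 + 58 + 14 + 47 + 14 + 29 + 15 = 292.
Each contributed unit returns 5.800 to the group, so the social optimum is full contribution by everyone: group total = 5.800 × 292 = 1693.60.
Efficiency loss = (5.800 − 1) × 292 = 1401.60.

1401.60 labor-hours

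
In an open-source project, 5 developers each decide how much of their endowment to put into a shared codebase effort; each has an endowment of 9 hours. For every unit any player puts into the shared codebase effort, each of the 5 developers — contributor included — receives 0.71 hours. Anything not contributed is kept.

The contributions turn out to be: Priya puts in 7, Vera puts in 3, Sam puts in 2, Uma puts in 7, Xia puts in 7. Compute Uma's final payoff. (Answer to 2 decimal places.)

Total contributed: 7 + 3 + 2 + 7 + 7 = 26.
Each receives 0.71 × 26 = 18.46 from the shared codebase effort.
Uma keeps 9 − 7 = 2, so Uma's payoff is 2 + 18.46 = 20.46.

20.46 hours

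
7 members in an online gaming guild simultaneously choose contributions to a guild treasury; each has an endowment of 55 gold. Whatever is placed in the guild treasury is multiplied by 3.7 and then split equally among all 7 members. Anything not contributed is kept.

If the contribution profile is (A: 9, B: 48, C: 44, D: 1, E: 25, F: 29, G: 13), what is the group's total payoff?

841.30 gold

Total contributed: 9 + 48 + 44 + 1 + 25 + 29 + 13 = 169; total kept: 7 × 55 − 169 = 216.
The guild treasury pays out 3.7 × 169 = 625.30 in aggregate.
Group total = 216 + 625.30 = 841.30.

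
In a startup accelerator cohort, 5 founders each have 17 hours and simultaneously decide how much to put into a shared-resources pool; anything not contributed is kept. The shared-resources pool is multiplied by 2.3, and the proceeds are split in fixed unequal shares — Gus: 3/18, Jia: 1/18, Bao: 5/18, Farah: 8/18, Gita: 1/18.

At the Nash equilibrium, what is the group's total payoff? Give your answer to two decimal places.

Each unit j contributes comes back to j as 2.3 × (j's share), so j prefers to contribute only if that share exceeds 1/2.3 = 0.4348; otherwise keeping the unit dominates.
The only share above 0.4348 is Farah's 8/18, contributing 17; the remaining 4 contribute 0. Total contributed: 17.
The shared-resources pool pays out 2.3 × 17 = 39.10 in total (split across the unequal shares, but the aggregate is all that matters for the group sum).
The 4 free-riders keep 17 each, adding 68. Group total = 68 + 39.10 = 107.10.

107.10 hours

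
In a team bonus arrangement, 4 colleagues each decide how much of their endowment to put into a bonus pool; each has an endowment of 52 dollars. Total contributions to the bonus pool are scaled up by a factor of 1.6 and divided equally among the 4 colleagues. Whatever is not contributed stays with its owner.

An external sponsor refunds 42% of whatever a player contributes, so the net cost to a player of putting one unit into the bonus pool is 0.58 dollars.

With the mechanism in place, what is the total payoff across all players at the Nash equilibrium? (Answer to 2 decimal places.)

With the mechanism, a contributed unit returns (1.6/4) / 0.58 = 0.6897 per unit of net cost — still below 1 — so contributing 0 remains dominant for every player.
Everyone keeps their endowment and the group total is 4 × 52 = 208.

208.00 dollars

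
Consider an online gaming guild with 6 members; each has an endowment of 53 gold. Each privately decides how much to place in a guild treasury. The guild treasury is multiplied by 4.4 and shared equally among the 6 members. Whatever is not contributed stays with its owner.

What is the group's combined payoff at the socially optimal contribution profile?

Each contributed unit returns 4.400 to the group as a whole (0.7333 to each of 6 players), which exceeds 1, so the social optimum is full contribution: group total = 4.400 × 318 = 1399.20.

1399.20 gold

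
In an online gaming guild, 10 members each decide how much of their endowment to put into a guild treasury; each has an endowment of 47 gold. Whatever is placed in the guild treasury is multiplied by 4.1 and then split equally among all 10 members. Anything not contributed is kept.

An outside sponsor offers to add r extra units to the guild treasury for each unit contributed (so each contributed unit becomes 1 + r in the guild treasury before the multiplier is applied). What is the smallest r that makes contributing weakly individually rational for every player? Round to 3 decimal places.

With matching at rate r, one contributed unit becomes (1 + r) in the guild treasury and returns 4.1 × (1 + r) / 10 to the contributor.
Setting this equal to 1: 1 + r = 10/4.1 = 2.4390.
So the minimum matching rate is r = 2.4390 − 1 = 1.439.

1.439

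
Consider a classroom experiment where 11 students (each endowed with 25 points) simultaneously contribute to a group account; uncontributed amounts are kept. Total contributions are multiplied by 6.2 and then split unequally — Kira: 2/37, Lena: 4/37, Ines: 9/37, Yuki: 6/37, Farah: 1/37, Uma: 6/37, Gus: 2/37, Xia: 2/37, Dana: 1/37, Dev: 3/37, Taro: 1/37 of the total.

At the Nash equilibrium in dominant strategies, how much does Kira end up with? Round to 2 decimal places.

50.14 points

Player j's private return per contributed unit is 6.2 × (j's share). Contributing is weakly dominant for j when that share is at least 1/6.2 = 0.1613, and contributing 0 is dominant otherwise.
Ines, Yuki and Uma clear that bar, contributing 25 each; the remaining 8 contribute 0. Total contributed: 75.
Kira keeps 25 and receives 6.2 × 75 × 2/37 = 25.14 from the group account, for a payoff of 50.14.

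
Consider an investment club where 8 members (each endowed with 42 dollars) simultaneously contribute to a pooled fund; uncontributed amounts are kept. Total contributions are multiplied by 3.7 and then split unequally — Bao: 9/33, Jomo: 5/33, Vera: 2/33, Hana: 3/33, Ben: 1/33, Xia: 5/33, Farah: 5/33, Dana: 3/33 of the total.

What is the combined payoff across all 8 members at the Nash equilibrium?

449.40 dollars

Each unit j contributes comes back to j as 3.7 × (j's share), so j prefers to contribute only if that share exceeds 1/3.7 = 0.2703; otherwise keeping the unit dominates.
Only Bao (9/33) clears that bar, contributing 42; the remaining 7 contribute 0. Total contributed: 42.
The pooled fund pays out 3.7 × 42 = 155.40 in total (split across the unequal shares, but the aggregate is all that matters for the group sum).
The 7 free-riders keep 42 each, adding 294. Group total = 294 + 155.40 = 449.40.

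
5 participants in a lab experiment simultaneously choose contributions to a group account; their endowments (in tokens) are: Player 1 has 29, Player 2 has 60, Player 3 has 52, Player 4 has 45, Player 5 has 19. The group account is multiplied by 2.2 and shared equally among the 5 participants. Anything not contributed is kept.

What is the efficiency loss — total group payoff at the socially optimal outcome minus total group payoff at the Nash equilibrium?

The private return per contributed unit is 2.2/5 = 0.4400 < 1 for every player regardless of endowment, so the Nash equilibrium is zero contribution and the group total is Σ E_j = 29 + 60 + 52 + 45 + 19 = 205.
Each contributed unit returns 2.200 to the group, so the social optimum is full contribution by everyone: group total = 2.200 × 205 = 451.00.
Efficiency loss = (2.200 − 1) × 205 = 246.00.

246.00 tokens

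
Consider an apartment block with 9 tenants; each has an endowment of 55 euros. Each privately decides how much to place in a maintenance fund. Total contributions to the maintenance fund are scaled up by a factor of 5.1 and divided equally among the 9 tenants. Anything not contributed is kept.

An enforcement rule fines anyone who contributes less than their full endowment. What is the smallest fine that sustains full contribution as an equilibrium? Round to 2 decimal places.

Given the others contribute fully, the best deviation is to contribute 0 (any partial contribution still incurs the fine and gives up units whose private return 0.5667 is below 1).
Deviating from 55 to 0 saves 55 euros but forfeits the deviator's share of the drop in the maintenance fund: 5.1/9 × 55 = 31.17.
So the deviation gain is 55 − 31.17 = 23.83, and the fine must be at least 23.83 euros to wipe it out.

23.83 euros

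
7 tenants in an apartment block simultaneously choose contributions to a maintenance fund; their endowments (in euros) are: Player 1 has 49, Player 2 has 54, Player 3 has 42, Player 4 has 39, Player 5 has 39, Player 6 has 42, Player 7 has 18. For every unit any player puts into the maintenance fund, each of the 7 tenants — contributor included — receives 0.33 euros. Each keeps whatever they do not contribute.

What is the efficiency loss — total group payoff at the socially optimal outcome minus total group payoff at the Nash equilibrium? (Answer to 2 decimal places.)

The private return per contributed unit is 0.33 < 1 for everyone, so the Nash equilibrium is zero contribution and the group total is Σ E_j = 49 + 54 + 42 + 39 + 39 + 42 + 18 = 283.
Each contributed unit returns 2.310 to the group, so the social optimum is full contribution by everyone: group total = 2.310 × 283 = 653.73.
Efficiency loss = (2.310 − 1) × 283 = 370.73.

370.73 euros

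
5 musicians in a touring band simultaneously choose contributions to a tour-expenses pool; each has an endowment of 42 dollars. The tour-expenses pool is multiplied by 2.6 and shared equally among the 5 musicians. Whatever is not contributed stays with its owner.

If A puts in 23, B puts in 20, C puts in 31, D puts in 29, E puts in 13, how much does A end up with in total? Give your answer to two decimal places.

Total contributed: 23 + 20 + 31 + 29 + 13 = 116.
Each receives 2.6 × 116 / 5 = 60.32 from the tour-expenses pool.
A keeps 42 − 23 = 19, so A's payoff is 19 + 60.32 = 79.32.

79.32 dollars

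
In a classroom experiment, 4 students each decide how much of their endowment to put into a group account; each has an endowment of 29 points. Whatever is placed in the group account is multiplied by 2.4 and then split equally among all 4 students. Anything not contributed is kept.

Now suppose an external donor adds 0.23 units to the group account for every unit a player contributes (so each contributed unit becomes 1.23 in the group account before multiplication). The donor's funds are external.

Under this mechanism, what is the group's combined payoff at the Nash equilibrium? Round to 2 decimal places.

116.00 points

With the mechanism, a contributed unit returns 2.4 × 1.23 / 4 = 0.7380 per unit of net cost — still below 1 — so contributing 0 remains dominant for every player.
At the Nash equilibrium no one contributes; group total payoff = 4 × 29 = 116.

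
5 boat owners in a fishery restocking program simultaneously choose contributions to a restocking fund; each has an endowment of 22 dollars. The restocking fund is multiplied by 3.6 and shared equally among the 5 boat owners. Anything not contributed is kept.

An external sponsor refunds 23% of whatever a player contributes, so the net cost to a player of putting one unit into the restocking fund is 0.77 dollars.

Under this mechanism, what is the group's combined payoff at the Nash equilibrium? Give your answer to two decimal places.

110.00 dollars

With the mechanism, a contributed unit returns (3.6/5) / 0.77 = 0.9351 per unit of net cost — still below 1 — so contributing 0 remains dominant for every player.
At the Nash equilibrium no one contributes; group total payoff = 5 × 22 = 110.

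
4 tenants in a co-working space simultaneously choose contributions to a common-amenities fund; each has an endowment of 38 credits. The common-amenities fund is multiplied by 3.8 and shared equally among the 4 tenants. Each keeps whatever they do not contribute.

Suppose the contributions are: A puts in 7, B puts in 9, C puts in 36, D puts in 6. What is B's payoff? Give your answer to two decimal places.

84.10 credits

Total contributed: 7 + 9 + 36 + 6 = 58.
Each receives 3.8 × 58 / 4 = 55.10 from the common-amenities fund.
B keeps 38 − 9 = 29, so B's payoff is 29 + 55.10 = 84.10.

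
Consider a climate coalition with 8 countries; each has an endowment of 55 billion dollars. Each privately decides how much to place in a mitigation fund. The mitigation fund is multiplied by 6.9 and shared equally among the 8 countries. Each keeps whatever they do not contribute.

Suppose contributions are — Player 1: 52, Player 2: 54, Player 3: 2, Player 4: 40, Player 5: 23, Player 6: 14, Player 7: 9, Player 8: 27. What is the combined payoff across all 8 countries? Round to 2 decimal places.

1743.90 billion dollars

Total contributed: 52 + 54 + 2 + 40 + 23 + 14 + 9 + 27 = 221; total kept: 8 × 55 − 221 = 219.
The mitigation fund pays out 6.9 × 221 = 1524.90 in aggregate.
Group total = 219 + 1524.90 = 1743.90.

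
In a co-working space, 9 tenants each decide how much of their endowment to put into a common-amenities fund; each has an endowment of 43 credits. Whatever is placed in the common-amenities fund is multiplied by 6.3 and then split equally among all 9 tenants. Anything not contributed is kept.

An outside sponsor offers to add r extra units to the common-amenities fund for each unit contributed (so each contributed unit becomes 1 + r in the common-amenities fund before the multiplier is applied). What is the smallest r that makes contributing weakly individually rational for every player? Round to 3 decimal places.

0.429

With matching at rate r, one contributed unit becomes (1 + r) in the common-amenities fund and returns 6.3 × (1 + r) / 9 to the contributor.
Setting this equal to 1: 1 + r = 9/6.3 = 1.4286.
So the minimum matching rate is r = 1.4286 − 1 = 0.429.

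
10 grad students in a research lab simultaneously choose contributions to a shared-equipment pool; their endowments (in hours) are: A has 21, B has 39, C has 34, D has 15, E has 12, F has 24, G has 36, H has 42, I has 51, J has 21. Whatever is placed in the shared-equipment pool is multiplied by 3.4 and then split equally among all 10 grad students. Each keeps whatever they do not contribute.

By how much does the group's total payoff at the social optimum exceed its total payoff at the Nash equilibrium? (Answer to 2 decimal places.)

The private return per contributed unit is 3.4/10 = 0.3400 < 1 for every player regardless of endowment, so the Nash equilibrium is zero contribution and the group total is Σ E_j = 21 + 39 + 34 + 15 + 12 + 24 + 36 + 42 + 51 + 21 = 295.
Each contributed unit returns 3.400 to the group, so the social optimum is full contribution by everyone: group total = 3.400 × 295 = 1003.00.
Efficiency loss = (3.400 − 1) × 295 = 708.00.

708.00 hours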